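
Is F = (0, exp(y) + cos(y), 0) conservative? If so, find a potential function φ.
Yes, F is conservative. φ = exp(y) + sin(y)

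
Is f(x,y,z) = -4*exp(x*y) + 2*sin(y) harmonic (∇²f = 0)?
No, ∇²f = -4*x**2*exp(x*y) - 4*y**2*exp(x*y) - 2*sin(y)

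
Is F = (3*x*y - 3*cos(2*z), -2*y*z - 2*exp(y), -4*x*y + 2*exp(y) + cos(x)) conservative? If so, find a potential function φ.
No, ∇×F = (-4*x + 2*y + 2*exp(y), 4*y + sin(x) + 6*sin(2*z), -3*x) ≠ 0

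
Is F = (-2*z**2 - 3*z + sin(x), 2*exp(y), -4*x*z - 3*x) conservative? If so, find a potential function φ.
Yes, F is conservative. φ = -2*x*z**2 - 3*x*z + 2*exp(y) - cos(x)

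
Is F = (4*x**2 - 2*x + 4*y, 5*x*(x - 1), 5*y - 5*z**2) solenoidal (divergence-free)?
No, ∇·F = 8*x - 10*z - 2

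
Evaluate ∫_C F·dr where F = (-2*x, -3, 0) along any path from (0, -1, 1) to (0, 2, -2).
-9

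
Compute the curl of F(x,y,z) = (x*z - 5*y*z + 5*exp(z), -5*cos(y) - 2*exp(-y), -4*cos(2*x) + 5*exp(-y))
(-5*exp(-y), x - 5*y + 5*exp(z) - 8*sin(2*x), 5*z)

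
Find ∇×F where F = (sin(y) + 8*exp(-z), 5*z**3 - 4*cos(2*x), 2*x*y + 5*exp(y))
(2*x - 15*z**2 + 5*exp(y), -2*y - 8*exp(-z), 8*sin(2*x) - cos(y))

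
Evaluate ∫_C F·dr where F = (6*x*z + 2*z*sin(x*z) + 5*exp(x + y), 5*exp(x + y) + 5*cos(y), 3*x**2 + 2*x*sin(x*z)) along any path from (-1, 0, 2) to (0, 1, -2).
-8 + 2*cos(2) + 5*sin(1) + 10*sinh(1)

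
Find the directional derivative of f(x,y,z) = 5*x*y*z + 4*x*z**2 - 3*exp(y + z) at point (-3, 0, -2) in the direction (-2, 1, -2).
-98/3 + exp(-2)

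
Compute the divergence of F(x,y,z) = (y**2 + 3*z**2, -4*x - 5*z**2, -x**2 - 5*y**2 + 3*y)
0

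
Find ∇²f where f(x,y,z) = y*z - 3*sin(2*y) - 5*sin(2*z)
12*sin(2*y) + 20*sin(2*z)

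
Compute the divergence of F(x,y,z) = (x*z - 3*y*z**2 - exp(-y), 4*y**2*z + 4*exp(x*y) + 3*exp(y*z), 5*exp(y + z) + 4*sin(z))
4*x*exp(x*y) + 8*y*z + 3*z*exp(y*z) + z + 5*exp(y + z) + 4*cos(z)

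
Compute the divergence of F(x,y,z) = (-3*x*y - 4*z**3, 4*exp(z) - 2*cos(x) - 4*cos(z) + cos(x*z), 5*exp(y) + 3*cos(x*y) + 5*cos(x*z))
-5*x*sin(x*z) - 3*y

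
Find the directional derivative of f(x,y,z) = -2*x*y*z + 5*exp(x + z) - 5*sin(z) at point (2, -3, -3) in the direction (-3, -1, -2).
sqrt(14)*(10*E*cos(3) - 25 + 18*E)*exp(-1)/14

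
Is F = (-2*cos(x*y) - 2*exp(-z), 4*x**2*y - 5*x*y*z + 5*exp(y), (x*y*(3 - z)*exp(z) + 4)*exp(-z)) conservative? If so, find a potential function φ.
No, ∇×F = (x*(5*y - z + 3), y*z - 3*y + 2*exp(-z), 8*x*y - 2*x*sin(x*y) - 5*y*z) ≠ 0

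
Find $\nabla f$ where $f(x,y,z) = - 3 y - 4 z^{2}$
(0, -3, -8*z)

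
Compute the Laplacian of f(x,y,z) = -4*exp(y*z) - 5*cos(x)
-4*y**2*exp(y*z) - 4*z**2*exp(y*z) + 5*cos(x)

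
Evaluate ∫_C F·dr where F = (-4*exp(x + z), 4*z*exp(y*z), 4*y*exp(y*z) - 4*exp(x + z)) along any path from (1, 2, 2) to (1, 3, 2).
-4*(1 - exp(2))*exp(4)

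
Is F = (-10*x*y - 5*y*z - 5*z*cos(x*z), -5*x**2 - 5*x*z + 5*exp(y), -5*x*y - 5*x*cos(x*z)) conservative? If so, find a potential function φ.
Yes, F is conservative. φ = -5*x**2*y - 5*x*y*z + 5*exp(y) - 5*sin(x*z)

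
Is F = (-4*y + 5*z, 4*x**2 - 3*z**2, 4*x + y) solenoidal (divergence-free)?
Yes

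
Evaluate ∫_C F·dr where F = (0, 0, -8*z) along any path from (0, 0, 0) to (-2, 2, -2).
-16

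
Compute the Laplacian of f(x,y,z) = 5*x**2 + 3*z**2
16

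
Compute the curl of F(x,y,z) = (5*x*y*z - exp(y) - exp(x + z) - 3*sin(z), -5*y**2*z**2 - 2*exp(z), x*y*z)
(x*z + 10*y**2*z + 2*exp(z), 5*x*y - y*z - exp(x + z) - 3*cos(z), -5*x*z + exp(y))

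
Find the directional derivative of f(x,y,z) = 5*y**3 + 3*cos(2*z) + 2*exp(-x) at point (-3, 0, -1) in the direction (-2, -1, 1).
sqrt(6)*(sin(2) + 2*exp(3)/3)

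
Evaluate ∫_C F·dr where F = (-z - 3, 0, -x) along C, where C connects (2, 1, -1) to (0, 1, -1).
4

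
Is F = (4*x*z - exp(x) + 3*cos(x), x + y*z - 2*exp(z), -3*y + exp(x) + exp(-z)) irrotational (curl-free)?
No, ∇×F = (-y + 2*exp(z) - 3, 4*x - exp(x), 1)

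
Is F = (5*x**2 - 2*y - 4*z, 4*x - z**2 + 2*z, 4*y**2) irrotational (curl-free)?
No, ∇×F = (8*y + 2*z - 2, -4, 6)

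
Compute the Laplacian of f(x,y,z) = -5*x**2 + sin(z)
-sin(z) - 10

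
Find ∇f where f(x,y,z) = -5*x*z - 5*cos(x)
(-5*z + 5*sin(x), 0, -5*x)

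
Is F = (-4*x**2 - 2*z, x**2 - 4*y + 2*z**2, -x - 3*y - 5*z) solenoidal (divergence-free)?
No, ∇·F = -8*x - 9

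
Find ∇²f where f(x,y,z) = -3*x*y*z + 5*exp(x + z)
10*exp(x + z)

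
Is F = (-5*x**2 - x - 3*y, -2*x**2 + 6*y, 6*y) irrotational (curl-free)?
No, ∇×F = (6, 0, 3 - 4*x)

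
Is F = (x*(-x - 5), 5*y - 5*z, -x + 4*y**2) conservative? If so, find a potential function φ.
No, ∇×F = (8*y + 5, 1, 0) ≠ 0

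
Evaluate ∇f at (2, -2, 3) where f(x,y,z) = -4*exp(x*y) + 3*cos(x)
(-3*sin(2) + 8*exp(-4), -8*exp(-4), 0)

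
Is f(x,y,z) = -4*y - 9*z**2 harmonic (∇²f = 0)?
No, ∇²f = -18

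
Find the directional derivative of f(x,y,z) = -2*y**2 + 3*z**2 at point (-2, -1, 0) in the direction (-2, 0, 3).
0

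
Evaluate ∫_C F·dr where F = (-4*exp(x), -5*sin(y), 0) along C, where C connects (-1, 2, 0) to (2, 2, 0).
4*(1 - exp(3))*exp(-1)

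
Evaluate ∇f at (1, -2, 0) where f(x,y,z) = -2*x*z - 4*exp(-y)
(0, 4*exp(2), -2)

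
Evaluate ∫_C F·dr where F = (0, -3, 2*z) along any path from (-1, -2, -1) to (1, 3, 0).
-16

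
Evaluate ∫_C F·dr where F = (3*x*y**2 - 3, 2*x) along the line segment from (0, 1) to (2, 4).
57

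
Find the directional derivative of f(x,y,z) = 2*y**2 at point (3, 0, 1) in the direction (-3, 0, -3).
0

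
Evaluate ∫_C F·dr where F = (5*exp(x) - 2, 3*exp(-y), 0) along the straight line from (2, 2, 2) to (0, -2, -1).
-8*exp(2) + 3*exp(-2) + 9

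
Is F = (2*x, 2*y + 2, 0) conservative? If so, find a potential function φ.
Yes, F is conservative. φ = x**2 + y**2 + 2*y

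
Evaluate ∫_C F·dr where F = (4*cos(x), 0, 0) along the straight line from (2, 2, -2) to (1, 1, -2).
-4*sin(2) + 4*sin(1)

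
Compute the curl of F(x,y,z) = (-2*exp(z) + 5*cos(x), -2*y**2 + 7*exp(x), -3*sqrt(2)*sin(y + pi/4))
(-3*sqrt(2)*cos(y + pi/4), -2*exp(z), 7*exp(x))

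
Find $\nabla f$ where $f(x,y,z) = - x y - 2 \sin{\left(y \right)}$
(-y, -x - 2*cos(y), 0)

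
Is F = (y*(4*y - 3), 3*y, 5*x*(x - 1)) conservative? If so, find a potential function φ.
No, ∇×F = (0, 5 - 10*x, 3 - 8*y) ≠ 0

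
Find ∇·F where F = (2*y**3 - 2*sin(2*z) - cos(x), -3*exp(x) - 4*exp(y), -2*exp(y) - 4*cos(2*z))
-4*exp(y) + sin(x) + 8*sin(2*z)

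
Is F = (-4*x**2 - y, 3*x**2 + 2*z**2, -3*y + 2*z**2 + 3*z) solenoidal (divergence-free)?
No, ∇·F = -8*x + 4*z + 3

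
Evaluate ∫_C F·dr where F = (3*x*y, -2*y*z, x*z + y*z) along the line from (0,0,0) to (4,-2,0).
-32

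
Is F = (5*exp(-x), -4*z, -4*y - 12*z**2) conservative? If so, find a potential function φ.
Yes, F is conservative. φ = -4*y*z - 4*z**3 - 5*exp(-x)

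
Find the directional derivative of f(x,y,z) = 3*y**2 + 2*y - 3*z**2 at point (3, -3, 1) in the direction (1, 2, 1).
-19*sqrt(6)/3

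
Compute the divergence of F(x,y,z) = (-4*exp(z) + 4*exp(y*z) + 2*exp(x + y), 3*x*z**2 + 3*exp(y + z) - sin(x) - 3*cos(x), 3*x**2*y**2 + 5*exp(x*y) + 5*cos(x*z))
-5*x*sin(x*z) + 2*exp(x + y) + 3*exp(y + z)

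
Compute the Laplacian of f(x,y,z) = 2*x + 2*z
0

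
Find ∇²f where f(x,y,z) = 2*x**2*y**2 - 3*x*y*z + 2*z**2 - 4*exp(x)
4*x**2 + 4*y**2 - 4*exp(x) + 4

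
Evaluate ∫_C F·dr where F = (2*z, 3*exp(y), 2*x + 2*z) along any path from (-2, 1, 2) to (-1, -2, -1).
-3*E + 3*exp(-2) + 7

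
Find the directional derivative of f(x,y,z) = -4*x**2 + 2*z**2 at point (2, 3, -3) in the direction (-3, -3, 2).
12*sqrt(22)/11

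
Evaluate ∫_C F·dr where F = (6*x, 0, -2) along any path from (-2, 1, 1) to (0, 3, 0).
-10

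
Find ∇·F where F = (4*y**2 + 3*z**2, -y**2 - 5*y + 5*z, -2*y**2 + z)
-2*y - 4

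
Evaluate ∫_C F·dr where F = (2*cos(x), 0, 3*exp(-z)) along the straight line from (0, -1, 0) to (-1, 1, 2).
-2*sin(1) - 3*exp(-2) + 3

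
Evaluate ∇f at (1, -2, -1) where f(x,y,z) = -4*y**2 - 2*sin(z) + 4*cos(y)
(0, 4*sin(2) + 16, -2*cos(1))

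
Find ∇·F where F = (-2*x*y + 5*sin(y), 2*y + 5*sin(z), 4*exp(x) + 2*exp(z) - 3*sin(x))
-2*y + 2*exp(z) + 2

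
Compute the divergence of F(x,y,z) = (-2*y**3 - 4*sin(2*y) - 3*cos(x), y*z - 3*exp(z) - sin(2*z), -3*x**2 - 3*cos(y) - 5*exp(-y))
z + 3*sin(x)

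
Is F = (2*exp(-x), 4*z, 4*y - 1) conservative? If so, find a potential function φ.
Yes, F is conservative. φ = 4*y*z - z - 2*exp(-x)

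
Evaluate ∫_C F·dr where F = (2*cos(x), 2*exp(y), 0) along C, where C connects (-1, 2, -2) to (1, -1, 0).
-2*exp(2) + 2*exp(-1) + 4*sin(1)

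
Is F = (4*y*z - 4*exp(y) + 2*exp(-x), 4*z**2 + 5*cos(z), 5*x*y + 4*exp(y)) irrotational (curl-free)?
No, ∇×F = (5*x - 8*z + 4*exp(y) + 5*sin(z), -y, -4*z + 4*exp(y))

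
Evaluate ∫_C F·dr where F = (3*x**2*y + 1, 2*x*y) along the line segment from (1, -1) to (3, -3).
-122/3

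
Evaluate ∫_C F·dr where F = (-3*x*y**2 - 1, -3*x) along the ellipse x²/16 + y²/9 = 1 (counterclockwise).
-36*pi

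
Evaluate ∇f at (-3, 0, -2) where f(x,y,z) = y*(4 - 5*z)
(0, 14, 0)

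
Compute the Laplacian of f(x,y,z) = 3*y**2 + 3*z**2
12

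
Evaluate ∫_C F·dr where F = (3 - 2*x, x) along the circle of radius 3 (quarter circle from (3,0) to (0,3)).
9*pi/4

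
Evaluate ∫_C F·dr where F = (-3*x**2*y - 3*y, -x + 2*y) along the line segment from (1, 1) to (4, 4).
-825/4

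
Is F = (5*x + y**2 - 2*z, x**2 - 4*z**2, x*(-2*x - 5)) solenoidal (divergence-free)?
No, ∇·F = 5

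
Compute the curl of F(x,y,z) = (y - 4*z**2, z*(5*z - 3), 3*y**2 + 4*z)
(6*y - 10*z + 3, -8*z, -1)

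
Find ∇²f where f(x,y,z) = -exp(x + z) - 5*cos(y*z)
5*y**2*cos(y*z) + 5*z**2*cos(y*z) - 2*exp(x + z)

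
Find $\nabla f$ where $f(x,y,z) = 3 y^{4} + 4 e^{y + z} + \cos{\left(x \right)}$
(-sin(x), 12*y**3 + 4*exp(y + z), 4*exp(y + z))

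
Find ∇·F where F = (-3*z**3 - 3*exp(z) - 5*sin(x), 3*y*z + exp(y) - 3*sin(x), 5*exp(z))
3*z + exp(y) + 5*exp(z) - 5*cos(x)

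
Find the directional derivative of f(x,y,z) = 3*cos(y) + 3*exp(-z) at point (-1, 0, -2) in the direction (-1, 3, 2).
-3*sqrt(14)*exp(2)/7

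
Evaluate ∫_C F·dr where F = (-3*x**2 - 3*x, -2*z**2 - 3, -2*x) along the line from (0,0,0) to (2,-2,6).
28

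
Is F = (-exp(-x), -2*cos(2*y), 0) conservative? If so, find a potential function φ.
Yes, F is conservative. φ = -sin(2*y) + exp(-x)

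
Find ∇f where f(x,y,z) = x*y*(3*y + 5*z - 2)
(y*(3*y + 5*z - 2), x*(6*y + 5*z - 2), 5*x*y)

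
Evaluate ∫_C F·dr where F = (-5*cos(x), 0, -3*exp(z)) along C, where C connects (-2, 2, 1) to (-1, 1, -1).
-5*sin(2) - 3*exp(-1) + 5*sin(1) + 3*E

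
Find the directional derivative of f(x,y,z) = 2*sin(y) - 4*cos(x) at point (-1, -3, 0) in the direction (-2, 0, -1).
8*sqrt(5)*sin(1)/5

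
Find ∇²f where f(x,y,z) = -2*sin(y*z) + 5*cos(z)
2*y**2*sin(y*z) + 2*z**2*sin(y*z) - 5*cos(z)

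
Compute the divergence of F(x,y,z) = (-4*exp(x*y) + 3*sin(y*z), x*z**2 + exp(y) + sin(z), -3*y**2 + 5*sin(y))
-4*y*exp(x*y) + exp(y)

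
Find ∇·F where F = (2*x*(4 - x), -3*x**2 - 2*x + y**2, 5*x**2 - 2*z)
-4*x + 2*y + 6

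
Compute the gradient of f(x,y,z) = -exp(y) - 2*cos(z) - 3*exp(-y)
(0, -exp(y) + 3*exp(-y), 2*sin(z))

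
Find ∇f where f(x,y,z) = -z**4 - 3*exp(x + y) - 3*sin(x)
(-3*exp(x + y) - 3*cos(x), -3*exp(x + y), -4*z**3)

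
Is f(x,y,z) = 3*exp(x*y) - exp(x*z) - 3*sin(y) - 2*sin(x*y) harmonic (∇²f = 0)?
No, ∇²f = 3*x**2*exp(x*y) - x**2*exp(x*z) + 2*x**2*sin(x*y) + 3*y**2*exp(x*y) + 2*y**2*sin(x*y) - z**2*exp(x*z) + 3*sin(y)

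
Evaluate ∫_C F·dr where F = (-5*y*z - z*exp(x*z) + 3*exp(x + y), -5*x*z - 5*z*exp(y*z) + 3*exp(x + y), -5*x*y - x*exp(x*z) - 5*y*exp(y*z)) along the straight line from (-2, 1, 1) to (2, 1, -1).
(-8 + (5 + 3*exp(2))*exp(2))*exp(-1)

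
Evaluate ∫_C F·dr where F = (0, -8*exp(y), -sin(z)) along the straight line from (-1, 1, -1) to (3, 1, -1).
0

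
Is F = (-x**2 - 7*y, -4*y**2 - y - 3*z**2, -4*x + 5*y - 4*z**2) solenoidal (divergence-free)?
No, ∇·F = -2*x - 8*y - 8*z - 1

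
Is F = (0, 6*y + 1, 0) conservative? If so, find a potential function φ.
Yes, F is conservative. φ = y*(3*y + 1)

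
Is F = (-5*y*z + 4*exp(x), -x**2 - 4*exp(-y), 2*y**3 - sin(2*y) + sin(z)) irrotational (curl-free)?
No, ∇×F = (6*y**2 - 2*cos(2*y), -5*y, -2*x + 5*z)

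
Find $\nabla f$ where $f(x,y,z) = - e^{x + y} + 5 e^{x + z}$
(-exp(x + y) + 5*exp(x + z), -exp(x + y), 5*exp(x + z))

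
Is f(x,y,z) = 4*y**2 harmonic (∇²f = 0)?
No, ∇²f = 8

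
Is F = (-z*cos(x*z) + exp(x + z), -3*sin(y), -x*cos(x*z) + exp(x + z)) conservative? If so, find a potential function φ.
Yes, F is conservative. φ = exp(x + z) - sin(x*z) + 3*cos(y)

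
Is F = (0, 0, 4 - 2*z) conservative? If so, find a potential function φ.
Yes, F is conservative. φ = z*(4 - z)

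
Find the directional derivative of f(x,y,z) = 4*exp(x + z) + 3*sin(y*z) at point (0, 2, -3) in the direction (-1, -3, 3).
sqrt(19)*(8 + 45*exp(3)*cos(6))*exp(-3)/19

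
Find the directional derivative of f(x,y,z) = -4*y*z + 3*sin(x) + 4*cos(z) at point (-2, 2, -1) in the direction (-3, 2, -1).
sqrt(14)*(-4*sin(1) - 9*cos(2) + 16)/14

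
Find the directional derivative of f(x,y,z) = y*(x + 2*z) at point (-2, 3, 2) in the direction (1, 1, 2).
17*sqrt(6)/6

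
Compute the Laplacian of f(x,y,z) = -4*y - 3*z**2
-6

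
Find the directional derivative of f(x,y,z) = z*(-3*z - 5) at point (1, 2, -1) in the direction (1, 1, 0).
0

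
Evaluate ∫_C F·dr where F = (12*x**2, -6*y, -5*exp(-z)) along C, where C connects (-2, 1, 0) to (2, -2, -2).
5*exp(2) + 50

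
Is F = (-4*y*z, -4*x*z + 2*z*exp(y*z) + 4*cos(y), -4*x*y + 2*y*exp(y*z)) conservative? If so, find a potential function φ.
Yes, F is conservative. φ = -4*x*y*z + 2*exp(y*z) + 4*sin(y)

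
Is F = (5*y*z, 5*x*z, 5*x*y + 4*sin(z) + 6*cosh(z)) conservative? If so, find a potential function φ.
Yes, F is conservative. φ = 5*x*y*z - 4*cos(z) + 6*sinh(z)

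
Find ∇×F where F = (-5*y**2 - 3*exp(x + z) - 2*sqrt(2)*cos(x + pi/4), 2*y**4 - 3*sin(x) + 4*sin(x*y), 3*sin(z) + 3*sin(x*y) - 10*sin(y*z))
(3*x*cos(x*y) - 10*z*cos(y*z), -3*y*cos(x*y) - 3*exp(x + z), 4*y*cos(x*y) + 10*y - 3*cos(x))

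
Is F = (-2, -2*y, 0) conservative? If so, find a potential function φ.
Yes, F is conservative. φ = -2*x - y**2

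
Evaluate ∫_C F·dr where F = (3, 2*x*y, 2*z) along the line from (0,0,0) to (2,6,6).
90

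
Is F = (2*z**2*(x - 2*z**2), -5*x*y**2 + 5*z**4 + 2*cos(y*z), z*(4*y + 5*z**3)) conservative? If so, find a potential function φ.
No, ∇×F = (2*y*sin(y*z) - 20*z**3 + 4*z, 4*z*(x - 4*z**2), -5*y**2) ≠ 0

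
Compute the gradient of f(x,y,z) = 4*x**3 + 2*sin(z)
(12*x**2, 0, 2*cos(z))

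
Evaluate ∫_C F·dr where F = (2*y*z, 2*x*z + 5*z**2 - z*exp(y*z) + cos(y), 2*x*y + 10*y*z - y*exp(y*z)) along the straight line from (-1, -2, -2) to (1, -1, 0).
-sin(1) + sin(2) + 47 + exp(4)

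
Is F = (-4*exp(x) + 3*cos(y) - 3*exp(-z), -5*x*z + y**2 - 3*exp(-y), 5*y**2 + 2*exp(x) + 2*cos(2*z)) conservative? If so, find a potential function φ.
No, ∇×F = (5*x + 10*y, -2*exp(x) + 3*exp(-z), -5*z + 3*sin(y)) ≠ 0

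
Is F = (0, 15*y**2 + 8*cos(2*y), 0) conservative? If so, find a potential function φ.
Yes, F is conservative. φ = 5*y**3 + 4*sin(2*y)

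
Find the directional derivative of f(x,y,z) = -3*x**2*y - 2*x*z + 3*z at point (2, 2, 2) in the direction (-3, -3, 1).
119*sqrt(19)/19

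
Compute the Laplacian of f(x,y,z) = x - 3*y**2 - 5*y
-6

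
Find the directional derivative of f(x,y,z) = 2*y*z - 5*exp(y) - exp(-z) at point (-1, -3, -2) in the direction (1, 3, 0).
3*sqrt(10)*(-4*exp(3) - 5)*exp(-3)/10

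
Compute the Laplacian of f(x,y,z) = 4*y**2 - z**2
6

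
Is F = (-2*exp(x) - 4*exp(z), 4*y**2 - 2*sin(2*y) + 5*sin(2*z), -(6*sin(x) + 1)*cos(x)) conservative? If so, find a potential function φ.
No, ∇×F = (-10*cos(2*z), -4*exp(z) - sin(x) + 6*cos(2*x), 0) ≠ 0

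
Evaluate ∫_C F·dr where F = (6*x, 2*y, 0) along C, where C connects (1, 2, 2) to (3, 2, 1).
24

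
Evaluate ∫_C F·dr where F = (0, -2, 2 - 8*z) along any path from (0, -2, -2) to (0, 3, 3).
-20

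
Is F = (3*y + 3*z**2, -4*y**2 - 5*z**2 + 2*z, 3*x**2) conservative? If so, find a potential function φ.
No, ∇×F = (10*z - 2, -6*x + 6*z, -3) ≠ 0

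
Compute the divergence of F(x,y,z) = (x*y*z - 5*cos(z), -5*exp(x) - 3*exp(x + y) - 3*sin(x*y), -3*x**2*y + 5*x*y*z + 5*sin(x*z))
5*x*y - 3*x*cos(x*y) + 5*x*cos(x*z) + y*z - 3*exp(x + y)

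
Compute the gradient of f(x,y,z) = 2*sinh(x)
(2*cosh(x), 0, 0)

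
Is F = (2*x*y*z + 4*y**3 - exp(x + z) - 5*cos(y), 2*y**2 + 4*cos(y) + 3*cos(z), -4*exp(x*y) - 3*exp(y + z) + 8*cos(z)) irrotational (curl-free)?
No, ∇×F = (-4*x*exp(x*y) - 3*exp(y + z) + 3*sin(z), 2*x*y + 4*y*exp(x*y) - exp(x + z), -2*x*z - 12*y**2 - 5*sin(y))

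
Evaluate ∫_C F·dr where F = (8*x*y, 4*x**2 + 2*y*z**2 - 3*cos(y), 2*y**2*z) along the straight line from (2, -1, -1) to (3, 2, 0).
-3*sin(2) - 3*sin(1) + 87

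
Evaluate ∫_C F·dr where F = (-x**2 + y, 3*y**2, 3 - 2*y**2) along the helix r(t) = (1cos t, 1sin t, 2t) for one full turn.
7*pi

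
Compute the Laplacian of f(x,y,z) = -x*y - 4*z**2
-8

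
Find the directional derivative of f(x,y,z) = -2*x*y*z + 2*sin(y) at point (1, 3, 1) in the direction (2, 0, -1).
-6*sqrt(5)/5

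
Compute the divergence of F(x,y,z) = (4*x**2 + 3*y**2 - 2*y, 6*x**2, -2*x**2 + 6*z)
8*x + 6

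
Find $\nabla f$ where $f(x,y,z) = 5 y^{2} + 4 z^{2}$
(0, 10*y, 8*z)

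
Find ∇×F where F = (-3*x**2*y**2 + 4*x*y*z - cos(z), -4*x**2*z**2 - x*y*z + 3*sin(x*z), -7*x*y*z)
(x*(8*x*z + y - 7*z - 3*cos(x*z)), 4*x*y + 7*y*z + sin(z), 6*x**2*y - 8*x*z**2 - 4*x*z - y*z + 3*z*cos(x*z))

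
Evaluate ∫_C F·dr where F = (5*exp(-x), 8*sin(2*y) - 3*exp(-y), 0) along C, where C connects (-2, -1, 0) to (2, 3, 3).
-3*E - 4*cos(6) + 4*cos(2) - 5*exp(-2) + 3*exp(-3) + 5*exp(2)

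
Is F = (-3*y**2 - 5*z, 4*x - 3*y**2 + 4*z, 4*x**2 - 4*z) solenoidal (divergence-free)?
No, ∇·F = -6*y - 4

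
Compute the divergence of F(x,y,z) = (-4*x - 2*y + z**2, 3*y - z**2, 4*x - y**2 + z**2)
2*z - 1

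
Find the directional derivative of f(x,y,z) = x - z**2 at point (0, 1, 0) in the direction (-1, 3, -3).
-sqrt(19)/19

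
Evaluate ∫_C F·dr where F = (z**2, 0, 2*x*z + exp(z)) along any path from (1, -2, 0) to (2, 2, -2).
exp(-2) + 7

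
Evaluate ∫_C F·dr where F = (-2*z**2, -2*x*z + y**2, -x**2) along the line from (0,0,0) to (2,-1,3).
-37/3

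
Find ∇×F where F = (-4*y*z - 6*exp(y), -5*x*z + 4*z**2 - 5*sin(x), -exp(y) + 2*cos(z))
(5*x - 8*z - exp(y), -4*y, -z + 6*exp(y) - 5*cos(x))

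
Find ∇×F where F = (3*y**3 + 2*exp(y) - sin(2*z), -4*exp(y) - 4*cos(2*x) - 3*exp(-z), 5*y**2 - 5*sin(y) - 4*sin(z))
(10*y - 5*cos(y) - 3*exp(-z), -2*cos(2*z), -9*y**2 - 2*exp(y) + 8*sin(2*x))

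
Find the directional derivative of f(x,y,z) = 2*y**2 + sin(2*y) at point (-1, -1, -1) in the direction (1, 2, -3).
2*sqrt(14)*(-2 + cos(2))/7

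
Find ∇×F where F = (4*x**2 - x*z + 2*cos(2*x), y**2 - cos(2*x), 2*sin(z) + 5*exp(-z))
(0, -x, 2*sin(2*x))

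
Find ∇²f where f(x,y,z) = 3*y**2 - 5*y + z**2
8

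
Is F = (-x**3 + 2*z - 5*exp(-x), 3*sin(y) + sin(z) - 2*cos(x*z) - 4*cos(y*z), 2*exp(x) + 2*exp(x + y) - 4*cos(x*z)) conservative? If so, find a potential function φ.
No, ∇×F = (-2*x*sin(x*z) - 4*y*sin(y*z) + 2*exp(x + y) - cos(z), -4*z*sin(x*z) - 2*exp(x) - 2*exp(x + y) + 2, 2*z*sin(x*z)) ≠ 0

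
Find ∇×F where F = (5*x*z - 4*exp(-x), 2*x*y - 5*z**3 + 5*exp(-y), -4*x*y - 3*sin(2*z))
(-4*x + 15*z**2, 5*x + 4*y, 2*y)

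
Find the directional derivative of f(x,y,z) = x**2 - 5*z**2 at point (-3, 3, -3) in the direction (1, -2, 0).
-6*sqrt(5)/5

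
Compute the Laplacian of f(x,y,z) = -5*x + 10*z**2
20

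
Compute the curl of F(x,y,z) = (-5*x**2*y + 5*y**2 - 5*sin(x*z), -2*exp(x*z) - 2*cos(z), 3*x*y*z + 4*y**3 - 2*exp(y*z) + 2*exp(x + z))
(3*x*z + 2*x*exp(x*z) + 12*y**2 - 2*z*exp(y*z) - 2*sin(z), -5*x*cos(x*z) - 3*y*z - 2*exp(x + z), 5*x**2 - 10*y - 2*z*exp(x*z))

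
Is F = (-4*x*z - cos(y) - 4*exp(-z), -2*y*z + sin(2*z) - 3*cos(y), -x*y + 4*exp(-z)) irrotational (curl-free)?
No, ∇×F = (-x + 2*y - 2*cos(2*z), -4*x + y + 4*exp(-z), -sin(y))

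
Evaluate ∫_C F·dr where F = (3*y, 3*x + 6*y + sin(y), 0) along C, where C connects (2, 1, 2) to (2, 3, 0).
cos(1) - cos(3) + 36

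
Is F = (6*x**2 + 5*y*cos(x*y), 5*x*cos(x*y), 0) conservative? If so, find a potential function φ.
Yes, F is conservative. φ = 2*x**3 + 5*sin(x*y)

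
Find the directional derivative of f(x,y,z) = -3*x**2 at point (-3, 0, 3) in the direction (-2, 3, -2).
-36*sqrt(17)/17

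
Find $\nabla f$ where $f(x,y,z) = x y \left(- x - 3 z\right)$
(y*(-2*x - 3*z), -x*(x + 3*z), -3*x*y)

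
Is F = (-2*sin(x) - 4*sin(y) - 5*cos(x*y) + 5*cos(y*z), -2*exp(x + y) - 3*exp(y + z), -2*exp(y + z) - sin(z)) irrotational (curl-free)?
No, ∇×F = (exp(y + z), -5*y*sin(y*z), -5*x*sin(x*y) + 5*z*sin(y*z) - 2*exp(x + y) + 4*cos(y))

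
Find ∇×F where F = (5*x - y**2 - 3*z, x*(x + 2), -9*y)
(-9, -3, 2*x + 2*y + 2)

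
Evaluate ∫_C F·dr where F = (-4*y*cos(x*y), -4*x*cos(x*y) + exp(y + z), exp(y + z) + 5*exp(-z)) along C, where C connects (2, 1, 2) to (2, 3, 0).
-5 + 5*exp(-2) - 4*sin(6) + 4*sin(2)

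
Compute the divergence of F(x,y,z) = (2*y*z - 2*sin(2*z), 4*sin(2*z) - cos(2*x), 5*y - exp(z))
-exp(z)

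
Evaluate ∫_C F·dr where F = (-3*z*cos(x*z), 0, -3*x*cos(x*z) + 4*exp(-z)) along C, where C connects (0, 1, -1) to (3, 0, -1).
3*sin(3)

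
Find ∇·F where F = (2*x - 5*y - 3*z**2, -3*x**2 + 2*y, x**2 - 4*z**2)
4 - 8*z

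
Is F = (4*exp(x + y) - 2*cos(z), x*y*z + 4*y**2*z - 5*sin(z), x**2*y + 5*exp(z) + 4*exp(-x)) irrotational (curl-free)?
No, ∇×F = (x**2 - x*y - 4*y**2 + 5*cos(z), -2*x*y + 2*sin(z) + 4*exp(-x), y*z - 4*exp(x + y))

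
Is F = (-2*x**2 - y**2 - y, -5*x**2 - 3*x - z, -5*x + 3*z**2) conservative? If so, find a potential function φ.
No, ∇×F = (1, 5, -10*x + 2*y - 2) ≠ 0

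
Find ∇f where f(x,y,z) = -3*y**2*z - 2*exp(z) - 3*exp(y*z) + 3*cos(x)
(-3*sin(x), 3*z*(-2*y - exp(y*z)), -3*y**2 - 3*y*exp(y*z) - 2*exp(z))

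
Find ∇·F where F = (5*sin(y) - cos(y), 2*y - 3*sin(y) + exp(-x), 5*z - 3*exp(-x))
7 - 3*cos(y)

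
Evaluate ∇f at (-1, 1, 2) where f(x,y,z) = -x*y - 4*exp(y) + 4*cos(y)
(-1, -4*E - 4*sin(1) + 1, 0)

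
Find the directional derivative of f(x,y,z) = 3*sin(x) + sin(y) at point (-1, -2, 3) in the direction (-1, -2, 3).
-sqrt(14)*(2*cos(2) + 3*cos(1))/14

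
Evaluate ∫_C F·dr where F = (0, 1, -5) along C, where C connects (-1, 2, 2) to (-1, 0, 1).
3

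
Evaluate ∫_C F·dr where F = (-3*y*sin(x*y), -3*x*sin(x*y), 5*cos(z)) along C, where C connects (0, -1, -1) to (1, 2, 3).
-3 + 3*cos(2) + 5*sin(3) + 5*sin(1)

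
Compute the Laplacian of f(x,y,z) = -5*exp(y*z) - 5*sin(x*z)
5*x**2*sin(x*z) - 5*y**2*exp(y*z) - 5*z**2*exp(y*z) + 5*z**2*sin(x*z)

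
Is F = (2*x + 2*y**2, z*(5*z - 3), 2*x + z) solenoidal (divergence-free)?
No, ∇·F = 3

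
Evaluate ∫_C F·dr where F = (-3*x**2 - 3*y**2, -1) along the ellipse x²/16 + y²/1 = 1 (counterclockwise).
0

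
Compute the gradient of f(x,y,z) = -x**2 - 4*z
(-2*x, 0, -4)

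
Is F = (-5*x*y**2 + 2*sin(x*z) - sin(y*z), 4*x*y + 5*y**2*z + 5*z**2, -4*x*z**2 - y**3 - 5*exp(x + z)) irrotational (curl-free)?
No, ∇×F = (-8*y**2 - 10*z, 2*x*cos(x*z) - y*cos(y*z) + 4*z**2 + 5*exp(x + z), 10*x*y + 4*y + z*cos(y*z))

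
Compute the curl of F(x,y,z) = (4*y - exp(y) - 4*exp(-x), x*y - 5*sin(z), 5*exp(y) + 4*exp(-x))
(5*exp(y) + 5*cos(z), 4*exp(-x), y + exp(y) - 4)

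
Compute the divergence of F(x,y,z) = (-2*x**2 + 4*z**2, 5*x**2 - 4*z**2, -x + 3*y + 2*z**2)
-4*x + 4*z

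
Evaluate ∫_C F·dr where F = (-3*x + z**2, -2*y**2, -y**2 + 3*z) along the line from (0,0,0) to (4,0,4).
64/3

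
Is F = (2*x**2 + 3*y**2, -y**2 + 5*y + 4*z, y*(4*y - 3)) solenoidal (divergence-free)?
No, ∇·F = 4*x - 2*y + 5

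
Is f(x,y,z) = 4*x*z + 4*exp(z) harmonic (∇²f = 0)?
No, ∇²f = 4*exp(z)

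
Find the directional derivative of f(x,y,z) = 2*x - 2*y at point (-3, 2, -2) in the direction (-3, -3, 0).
0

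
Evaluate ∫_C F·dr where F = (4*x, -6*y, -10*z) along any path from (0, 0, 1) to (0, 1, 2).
-18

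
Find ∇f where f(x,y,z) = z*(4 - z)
(0, 0, 4 - 2*z)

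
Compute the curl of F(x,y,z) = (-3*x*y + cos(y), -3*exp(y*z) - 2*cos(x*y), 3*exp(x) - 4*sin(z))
(3*y*exp(y*z), -3*exp(x), 3*x + 2*y*sin(x*y) + sin(y))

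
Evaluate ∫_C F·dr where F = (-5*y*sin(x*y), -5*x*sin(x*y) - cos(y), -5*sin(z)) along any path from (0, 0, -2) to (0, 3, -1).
-sin(3) - 5*cos(2) + 5*cos(1)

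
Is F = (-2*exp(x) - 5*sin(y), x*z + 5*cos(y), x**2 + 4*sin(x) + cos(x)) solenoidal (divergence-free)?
No, ∇·F = -2*exp(x) - 5*sin(y)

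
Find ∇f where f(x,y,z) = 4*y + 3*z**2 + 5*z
(0, 4, 6*z + 5)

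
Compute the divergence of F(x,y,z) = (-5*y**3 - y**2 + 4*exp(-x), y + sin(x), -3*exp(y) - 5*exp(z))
-5*exp(z) + 1 - 4*exp(-x)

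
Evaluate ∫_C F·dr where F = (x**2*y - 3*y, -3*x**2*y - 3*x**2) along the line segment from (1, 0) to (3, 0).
0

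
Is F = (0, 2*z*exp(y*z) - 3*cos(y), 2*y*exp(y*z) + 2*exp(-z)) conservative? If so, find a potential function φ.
Yes, F is conservative. φ = 2*exp(y*z) - 3*sin(y) - 2*exp(-z)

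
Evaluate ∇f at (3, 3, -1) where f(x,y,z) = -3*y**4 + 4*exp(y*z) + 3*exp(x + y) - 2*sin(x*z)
(2*cos(3) + 3*exp(6), -324 - 4*exp(-3) + 3*exp(6), 12*exp(-3) - 6*cos(3))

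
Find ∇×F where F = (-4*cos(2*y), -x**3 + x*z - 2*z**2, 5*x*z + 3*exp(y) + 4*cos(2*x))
(-x + 4*z + 3*exp(y), -5*z + 8*sin(2*x), -3*x**2 + z - 8*sin(2*y))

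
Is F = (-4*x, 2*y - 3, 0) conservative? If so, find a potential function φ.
Yes, F is conservative. φ = -2*x**2 + y**2 - 3*y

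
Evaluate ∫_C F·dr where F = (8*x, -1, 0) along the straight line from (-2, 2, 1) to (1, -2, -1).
-8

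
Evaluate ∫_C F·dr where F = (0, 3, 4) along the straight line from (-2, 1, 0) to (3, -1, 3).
6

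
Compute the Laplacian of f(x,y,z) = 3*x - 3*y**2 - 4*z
-6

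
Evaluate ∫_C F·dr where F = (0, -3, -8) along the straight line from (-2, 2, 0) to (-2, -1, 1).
1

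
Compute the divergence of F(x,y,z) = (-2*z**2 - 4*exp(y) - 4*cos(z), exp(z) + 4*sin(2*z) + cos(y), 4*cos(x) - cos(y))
-sin(y)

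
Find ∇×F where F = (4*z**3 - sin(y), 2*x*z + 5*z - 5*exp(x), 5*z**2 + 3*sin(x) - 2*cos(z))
(-2*x - 5, 12*z**2 - 3*cos(x), 2*z - 5*exp(x) + cos(y))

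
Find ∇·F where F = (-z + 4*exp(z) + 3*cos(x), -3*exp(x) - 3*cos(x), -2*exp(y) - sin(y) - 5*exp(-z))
-3*sin(x) + 5*exp(-z)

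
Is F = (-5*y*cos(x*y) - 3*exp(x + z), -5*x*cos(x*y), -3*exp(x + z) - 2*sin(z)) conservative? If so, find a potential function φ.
Yes, F is conservative. φ = -3*exp(x + z) - 5*sin(x*y) + 2*cos(z)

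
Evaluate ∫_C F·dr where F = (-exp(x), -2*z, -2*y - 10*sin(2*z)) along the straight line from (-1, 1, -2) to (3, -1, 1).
-exp(3) + 5*cos(2) - 2 + exp(-1) - 5*cos(4)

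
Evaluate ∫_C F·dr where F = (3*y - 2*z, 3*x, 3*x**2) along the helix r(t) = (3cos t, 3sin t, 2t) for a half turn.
39*pi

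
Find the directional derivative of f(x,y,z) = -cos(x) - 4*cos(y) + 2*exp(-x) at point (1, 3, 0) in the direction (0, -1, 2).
-4*sqrt(5)*sin(3)/5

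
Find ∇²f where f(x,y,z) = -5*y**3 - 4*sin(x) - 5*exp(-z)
-30*y + 4*sin(x) - 5*exp(-z)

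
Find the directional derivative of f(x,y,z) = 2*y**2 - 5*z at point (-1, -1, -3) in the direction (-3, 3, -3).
sqrt(3)/3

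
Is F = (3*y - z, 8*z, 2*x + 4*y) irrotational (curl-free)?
No, ∇×F = (-4, -3, -3)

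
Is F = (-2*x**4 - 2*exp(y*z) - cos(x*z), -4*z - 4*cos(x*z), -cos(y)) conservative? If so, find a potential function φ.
No, ∇×F = (-4*x*sin(x*z) + sin(y) + 4, x*sin(x*z) - 2*y*exp(y*z), 2*z*(exp(y*z) + 2*sin(x*z))) ≠ 0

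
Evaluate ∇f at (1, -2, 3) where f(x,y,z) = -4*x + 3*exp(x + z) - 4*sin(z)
(-4 + 3*exp(4), 0, -4*cos(3) + 3*exp(4))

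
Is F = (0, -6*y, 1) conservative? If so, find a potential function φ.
Yes, F is conservative. φ = -3*y**2 + z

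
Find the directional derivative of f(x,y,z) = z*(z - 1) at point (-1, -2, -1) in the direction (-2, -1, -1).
sqrt(6)/2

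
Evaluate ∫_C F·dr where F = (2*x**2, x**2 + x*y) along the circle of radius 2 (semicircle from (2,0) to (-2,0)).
-16/3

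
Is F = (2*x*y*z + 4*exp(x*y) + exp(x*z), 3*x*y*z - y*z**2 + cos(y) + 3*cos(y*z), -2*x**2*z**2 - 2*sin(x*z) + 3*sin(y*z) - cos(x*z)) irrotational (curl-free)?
No, ∇×F = (-3*x*y + 2*y*z + 3*y*sin(y*z) + 3*z*cos(y*z), 2*x*y + 4*x*z**2 + x*exp(x*z) - z*sin(x*z) + 2*z*cos(x*z), -2*x*z - 4*x*exp(x*y) + 3*y*z)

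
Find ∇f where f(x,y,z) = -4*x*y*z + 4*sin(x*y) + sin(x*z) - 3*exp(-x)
(-4*y*z + 4*y*cos(x*y) + z*cos(x*z) + 3*exp(-x), 4*x*(-z + cos(x*y)), x*(-4*y + cos(x*z)))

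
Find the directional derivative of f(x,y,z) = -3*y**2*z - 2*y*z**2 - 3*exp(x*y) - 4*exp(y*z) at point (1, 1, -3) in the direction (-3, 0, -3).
sqrt(2)*(-9*exp(3) + 4 + 3*exp(4))*exp(-3)/2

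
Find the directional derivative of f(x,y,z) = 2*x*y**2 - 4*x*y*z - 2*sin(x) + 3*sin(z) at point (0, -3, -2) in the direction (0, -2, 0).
0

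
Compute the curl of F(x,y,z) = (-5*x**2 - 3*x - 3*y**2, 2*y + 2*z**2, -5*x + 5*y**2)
(10*y - 4*z, 5, 6*y)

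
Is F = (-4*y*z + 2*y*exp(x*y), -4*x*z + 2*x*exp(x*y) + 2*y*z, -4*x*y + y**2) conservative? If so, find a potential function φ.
Yes, F is conservative. φ = -4*x*y*z + y**2*z + 2*exp(x*y)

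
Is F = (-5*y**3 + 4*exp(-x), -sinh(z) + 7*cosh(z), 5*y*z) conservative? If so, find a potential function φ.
No, ∇×F = (5*z - 7*sinh(z) + cosh(z), 0, 15*y**2) ≠ 0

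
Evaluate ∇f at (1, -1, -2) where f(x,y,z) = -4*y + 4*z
(0, -4, 4)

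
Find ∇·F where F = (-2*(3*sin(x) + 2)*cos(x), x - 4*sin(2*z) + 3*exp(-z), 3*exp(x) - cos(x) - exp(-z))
4*sin(x) - 6*cos(2*x) + exp(-z)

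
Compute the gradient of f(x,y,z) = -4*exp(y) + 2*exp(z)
(0, -4*exp(y), 2*exp(z))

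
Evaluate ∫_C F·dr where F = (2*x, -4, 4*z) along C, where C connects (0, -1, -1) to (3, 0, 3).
21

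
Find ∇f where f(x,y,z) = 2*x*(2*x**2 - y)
(12*x**2 - 2*y, -2*x, 0)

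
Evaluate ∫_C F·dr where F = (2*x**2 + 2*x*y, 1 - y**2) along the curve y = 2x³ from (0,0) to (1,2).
4/5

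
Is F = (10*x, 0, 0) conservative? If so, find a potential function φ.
Yes, F is conservative. φ = 5*x**2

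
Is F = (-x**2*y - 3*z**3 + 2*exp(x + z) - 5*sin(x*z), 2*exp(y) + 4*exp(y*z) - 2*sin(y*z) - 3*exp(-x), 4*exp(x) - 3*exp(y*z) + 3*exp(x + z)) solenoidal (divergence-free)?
No, ∇·F = -2*x*y - 3*y*exp(y*z) + 4*z*exp(y*z) - 5*z*cos(x*z) - 2*z*cos(y*z) + 2*exp(y) + 5*exp(x + z)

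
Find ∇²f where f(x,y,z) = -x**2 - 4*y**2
-10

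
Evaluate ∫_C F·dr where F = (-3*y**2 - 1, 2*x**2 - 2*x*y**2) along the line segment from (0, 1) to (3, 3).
-64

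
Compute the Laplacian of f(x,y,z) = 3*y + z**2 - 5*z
2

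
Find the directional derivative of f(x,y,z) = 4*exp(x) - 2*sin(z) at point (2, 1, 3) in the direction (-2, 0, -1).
2*sqrt(5)*(-4*exp(2) + cos(3))/5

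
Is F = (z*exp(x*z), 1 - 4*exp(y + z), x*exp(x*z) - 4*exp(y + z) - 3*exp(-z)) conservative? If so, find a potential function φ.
Yes, F is conservative. φ = y + exp(x*z) - 4*exp(y + z) + 3*exp(-z)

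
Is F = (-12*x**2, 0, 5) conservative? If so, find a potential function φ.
Yes, F is conservative. φ = -4*x**3 + 5*z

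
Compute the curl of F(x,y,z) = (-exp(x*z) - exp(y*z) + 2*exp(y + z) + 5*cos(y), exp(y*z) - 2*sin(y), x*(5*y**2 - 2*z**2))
(y*(10*x - exp(y*z)), -x*exp(x*z) - 5*y**2 - y*exp(y*z) + 2*z**2 + 2*exp(y + z), z*exp(y*z) - 2*exp(y + z) + 5*sin(y))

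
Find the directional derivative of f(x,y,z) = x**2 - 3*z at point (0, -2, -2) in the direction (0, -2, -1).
3*sqrt(5)/5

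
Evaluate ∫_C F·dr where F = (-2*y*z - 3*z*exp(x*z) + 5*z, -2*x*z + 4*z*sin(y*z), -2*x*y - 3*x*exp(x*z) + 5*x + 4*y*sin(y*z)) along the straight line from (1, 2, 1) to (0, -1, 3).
-4 + 4*cos(2) - 4*cos(3) + 3*E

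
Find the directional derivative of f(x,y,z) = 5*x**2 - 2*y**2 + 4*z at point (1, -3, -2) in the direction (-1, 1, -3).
-10*sqrt(11)/11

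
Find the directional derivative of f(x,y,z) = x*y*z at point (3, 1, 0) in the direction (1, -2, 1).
sqrt(6)/2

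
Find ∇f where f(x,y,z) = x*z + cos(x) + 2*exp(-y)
(z - sin(x), -2*exp(-y), x)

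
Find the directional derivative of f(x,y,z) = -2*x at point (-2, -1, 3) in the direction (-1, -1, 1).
2*sqrt(3)/3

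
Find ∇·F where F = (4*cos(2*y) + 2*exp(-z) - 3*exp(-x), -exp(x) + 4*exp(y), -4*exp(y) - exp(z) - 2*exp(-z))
4*exp(y) - exp(z) + 2*exp(-z) + 3*exp(-x)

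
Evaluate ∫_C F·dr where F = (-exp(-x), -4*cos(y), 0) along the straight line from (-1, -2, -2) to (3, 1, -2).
-4*sin(2) - 4*sin(1) - E + exp(-3)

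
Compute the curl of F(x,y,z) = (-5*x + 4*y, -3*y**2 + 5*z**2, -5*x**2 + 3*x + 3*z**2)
(-10*z, 10*x - 3, -4)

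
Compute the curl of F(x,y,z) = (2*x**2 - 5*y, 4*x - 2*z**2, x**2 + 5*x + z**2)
(4*z, -2*x - 5, 9)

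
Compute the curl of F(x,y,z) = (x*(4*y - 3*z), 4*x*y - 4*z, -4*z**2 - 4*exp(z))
(4, -3*x, -4*x + 4*y)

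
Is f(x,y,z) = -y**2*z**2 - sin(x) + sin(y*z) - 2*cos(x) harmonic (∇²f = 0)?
No, ∇²f = -y**2*(sin(y*z) + 2) - z**2*(sin(y*z) + 2) + sin(x) + 2*cos(x)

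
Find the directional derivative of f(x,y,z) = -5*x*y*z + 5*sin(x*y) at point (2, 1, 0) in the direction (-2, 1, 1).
-5*sqrt(6)/3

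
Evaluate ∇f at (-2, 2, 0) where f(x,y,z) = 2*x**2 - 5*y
(-8, -5, 0)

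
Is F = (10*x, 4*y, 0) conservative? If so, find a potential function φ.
Yes, F is conservative. φ = 5*x**2 + 2*y**2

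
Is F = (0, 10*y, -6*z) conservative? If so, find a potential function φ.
Yes, F is conservative. φ = 5*y**2 - 3*z**2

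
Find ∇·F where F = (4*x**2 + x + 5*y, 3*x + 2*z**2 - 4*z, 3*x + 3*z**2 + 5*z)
8*x + 6*z + 6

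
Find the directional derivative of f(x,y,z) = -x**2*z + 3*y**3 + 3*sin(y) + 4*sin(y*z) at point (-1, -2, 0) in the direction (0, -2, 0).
-36 - 3*cos(2)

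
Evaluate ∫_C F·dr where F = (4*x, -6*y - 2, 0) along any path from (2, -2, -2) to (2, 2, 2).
-8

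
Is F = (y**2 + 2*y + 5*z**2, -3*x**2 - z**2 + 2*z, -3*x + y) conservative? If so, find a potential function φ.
No, ∇×F = (2*z - 1, 10*z + 3, -6*x - 2*y - 2) ≠ 0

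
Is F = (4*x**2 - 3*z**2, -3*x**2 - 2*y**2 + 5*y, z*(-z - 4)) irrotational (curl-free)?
No, ∇×F = (0, -6*z, -6*x)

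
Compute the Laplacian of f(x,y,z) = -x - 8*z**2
-16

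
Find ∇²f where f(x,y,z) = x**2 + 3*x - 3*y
2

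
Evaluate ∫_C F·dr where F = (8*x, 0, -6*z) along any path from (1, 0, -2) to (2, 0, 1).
21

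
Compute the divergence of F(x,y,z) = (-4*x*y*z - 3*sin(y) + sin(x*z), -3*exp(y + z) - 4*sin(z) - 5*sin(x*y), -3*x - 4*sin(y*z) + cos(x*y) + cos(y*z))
-5*x*cos(x*y) - 4*y*z - y*sin(y*z) - 4*y*cos(y*z) + z*cos(x*z) - 3*exp(y + z)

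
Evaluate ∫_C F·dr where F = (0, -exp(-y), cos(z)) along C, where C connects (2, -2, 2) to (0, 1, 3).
-exp(2) - sin(2) + sin(3) + exp(-1)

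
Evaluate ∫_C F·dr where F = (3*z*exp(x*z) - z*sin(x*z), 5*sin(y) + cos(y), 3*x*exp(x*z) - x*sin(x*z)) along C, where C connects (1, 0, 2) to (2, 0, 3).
-3*exp(2) - cos(2) + cos(6) + 3*exp(6)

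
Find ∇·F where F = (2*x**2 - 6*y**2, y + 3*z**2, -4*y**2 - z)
4*x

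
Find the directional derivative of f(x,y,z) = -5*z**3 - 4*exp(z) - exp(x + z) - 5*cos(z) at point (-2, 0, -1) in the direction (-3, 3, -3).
sqrt(3)*(2 + 4*exp(2) + 5*(sin(1) + 3)*exp(3))*exp(-3)/3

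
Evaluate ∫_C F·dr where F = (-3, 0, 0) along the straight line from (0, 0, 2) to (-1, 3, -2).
3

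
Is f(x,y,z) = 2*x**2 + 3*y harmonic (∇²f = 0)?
No, ∇²f = 4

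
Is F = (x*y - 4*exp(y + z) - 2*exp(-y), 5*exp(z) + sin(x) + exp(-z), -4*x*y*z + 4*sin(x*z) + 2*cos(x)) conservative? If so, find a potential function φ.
No, ∇×F = (-4*x*z - 5*exp(z) + exp(-z), 4*y*z - 4*z*cos(x*z) - 4*exp(y + z) + 2*sin(x), -x + 4*exp(y + z) + cos(x) - 2*exp(-y)) ≠ 0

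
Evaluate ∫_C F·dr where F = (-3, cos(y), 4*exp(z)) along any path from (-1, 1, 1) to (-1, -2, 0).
-4*E - sin(2) - sin(1) + 4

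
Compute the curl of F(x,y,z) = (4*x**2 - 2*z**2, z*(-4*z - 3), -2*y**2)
(-4*y + 8*z + 3, -4*z, 0)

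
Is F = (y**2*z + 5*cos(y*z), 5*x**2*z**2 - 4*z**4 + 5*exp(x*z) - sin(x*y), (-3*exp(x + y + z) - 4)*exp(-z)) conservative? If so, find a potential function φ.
No, ∇×F = (-10*x**2*z - 5*x*exp(x*z) + 16*z**3 - 3*exp(x + y), y**2 - 5*y*sin(y*z) + 3*exp(x + y), 10*x*z**2 - 2*y*z - y*cos(x*y) + 5*z*exp(x*z) + 5*z*sin(y*z)) ≠ 0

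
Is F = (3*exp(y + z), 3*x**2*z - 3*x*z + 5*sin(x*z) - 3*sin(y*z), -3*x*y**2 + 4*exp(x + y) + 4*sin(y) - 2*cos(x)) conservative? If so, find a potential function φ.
No, ∇×F = (-3*x**2 - 6*x*y - 5*x*cos(x*z) + 3*x + 3*y*cos(y*z) + 4*exp(x + y) + 4*cos(y), 3*y**2 - 4*exp(x + y) + 3*exp(y + z) - 2*sin(x), 6*x*z + 5*z*cos(x*z) - 3*z - 3*exp(y + z)) ≠ 0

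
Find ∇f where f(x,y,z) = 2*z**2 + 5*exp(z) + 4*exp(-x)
(-4*exp(-x), 0, 4*z + 5*exp(z))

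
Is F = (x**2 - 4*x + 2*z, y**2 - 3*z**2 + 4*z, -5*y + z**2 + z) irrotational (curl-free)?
No, ∇×F = (6*z - 9, 2, 0)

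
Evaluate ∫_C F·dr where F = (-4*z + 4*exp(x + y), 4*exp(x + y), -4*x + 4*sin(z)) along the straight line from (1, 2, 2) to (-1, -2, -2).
-8*sinh(3)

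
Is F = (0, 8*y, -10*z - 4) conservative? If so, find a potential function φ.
Yes, F is conservative. φ = 4*y**2 - 5*z**2 - 4*z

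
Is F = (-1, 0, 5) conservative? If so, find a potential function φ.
Yes, F is conservative. φ = -x + 5*z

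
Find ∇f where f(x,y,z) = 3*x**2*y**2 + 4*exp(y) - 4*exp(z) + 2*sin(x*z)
(6*x*y**2 + 2*z*cos(x*z), 6*x**2*y + 4*exp(y), 2*x*cos(x*z) - 4*exp(z))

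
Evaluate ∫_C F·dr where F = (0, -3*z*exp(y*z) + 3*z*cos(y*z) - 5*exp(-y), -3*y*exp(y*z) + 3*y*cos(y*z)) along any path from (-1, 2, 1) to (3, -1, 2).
-6*sin(2) - 8*exp(-2) + 5*E + 3*exp(2)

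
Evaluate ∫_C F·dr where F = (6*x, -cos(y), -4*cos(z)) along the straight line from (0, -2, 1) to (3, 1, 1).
-sin(2) - sin(1) + 27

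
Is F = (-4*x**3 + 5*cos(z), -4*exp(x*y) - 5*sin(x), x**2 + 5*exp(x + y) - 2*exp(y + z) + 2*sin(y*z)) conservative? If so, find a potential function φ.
No, ∇×F = (2*z*cos(y*z) + 5*exp(x + y) - 2*exp(y + z), -2*x - 5*exp(x + y) - 5*sin(z), -4*y*exp(x*y) - 5*cos(x)) ≠ 0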